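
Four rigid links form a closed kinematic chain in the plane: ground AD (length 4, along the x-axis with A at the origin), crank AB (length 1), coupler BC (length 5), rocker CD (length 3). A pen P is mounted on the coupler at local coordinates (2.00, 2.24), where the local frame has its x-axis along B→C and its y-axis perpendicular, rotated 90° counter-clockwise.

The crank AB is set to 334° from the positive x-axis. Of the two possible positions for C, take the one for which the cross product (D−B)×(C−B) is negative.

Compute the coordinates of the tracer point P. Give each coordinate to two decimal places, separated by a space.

A=(0,0), D=(4.00,0)
B = A + 1.00·(cos334°, sin334°) = (0.8988, -0.4384)
|BD| = 3.1320
circle(B,5.00) ∩ circle(D,3.00): a=4.1203, h=2.8326
  candidates: C₊=(4.5820,2.9430) cross=8.872; C₋=(5.3750,-2.6664) cross=-8.872
  mode - wants cross < 0 → take C=(5.3750,-2.6664) (cross=-8.872)
ex = (C−B)/|BC| = (0.8952,-0.4456); ey = (0.4456,0.8952)
P = B + 2.00·ex + 2.24·ey = (3.6874,0.6758)

3.69 0.68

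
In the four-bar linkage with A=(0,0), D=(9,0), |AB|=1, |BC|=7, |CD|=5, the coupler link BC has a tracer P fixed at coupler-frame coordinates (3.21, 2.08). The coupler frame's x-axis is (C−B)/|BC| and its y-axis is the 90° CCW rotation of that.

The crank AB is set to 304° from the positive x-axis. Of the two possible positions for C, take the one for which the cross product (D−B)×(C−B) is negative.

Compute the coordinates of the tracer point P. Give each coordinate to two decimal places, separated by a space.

4.38 -0.67

A=(0,0), D=(9.00,0)
B = A + 1.00·(cos304°, sin304°) = (0.5592, -0.8290)
|BD| = 8.4814
circle(B,7.00) ∩ circle(D,5.00): a=5.6556, h=4.1249
  candidates: C₊=(5.7845,3.8289) cross=34.985; C₋=(6.5909,-4.3813) cross=-34.985
  mode - wants cross < 0 → take C=(6.5909,-4.3813) (cross=-34.985)
ex = (C−B)/|BC| = (0.8617,-0.5075); ey = (0.5075,0.8617)
P = B + 3.21·ex + 2.08·ey = (4.3807,-0.6657)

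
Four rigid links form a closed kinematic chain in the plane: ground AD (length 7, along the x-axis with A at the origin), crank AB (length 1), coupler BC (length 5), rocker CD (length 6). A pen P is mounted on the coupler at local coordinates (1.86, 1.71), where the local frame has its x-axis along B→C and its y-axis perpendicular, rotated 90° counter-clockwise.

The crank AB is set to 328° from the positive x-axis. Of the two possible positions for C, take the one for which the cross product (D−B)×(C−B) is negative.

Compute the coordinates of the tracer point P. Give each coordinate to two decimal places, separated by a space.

3.27 -1.24

A=(0,0), D=(7.00,0)
B = A + 1.00·(cos328°, sin328°) = (0.8480, -0.5299)
|BD| = 6.1747
circle(B,5.00) ∩ circle(D,6.00): a=2.1966, h=4.4916
  candidates: C₊=(2.6511,4.1337) cross=27.735; C₋=(3.4221,-4.8165) cross=-27.735
  mode - wants cross < 0 → take C=(3.4221,-4.8165) (cross=-27.735)
ex = (C−B)/|BC| = (0.5148,-0.8573); ey = (0.8573,0.5148)
P = B + 1.86·ex + 1.71·ey = (3.2716,-1.2442)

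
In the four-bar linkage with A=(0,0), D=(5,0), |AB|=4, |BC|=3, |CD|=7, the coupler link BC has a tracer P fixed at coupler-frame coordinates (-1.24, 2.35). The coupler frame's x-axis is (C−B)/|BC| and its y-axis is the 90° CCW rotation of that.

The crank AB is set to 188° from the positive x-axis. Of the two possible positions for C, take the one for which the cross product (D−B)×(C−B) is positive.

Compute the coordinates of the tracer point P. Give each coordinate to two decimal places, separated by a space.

-6.49 0.24

A=(0,0), D=(5.00,0)
B = A + 4.00·(cos188°, sin188°) = (-3.9611, -0.5567)
|BD| = 8.9783
circle(B,3.00) ∩ circle(D,7.00): a=2.2616, h=1.9711
  candidates: C₊=(-1.8260,1.5508) cross=17.697; C₋=(-1.5816,-2.3838) cross=-17.697
  mode + wants cross > 0 → take C=(-1.8260,1.5508) (cross=17.697)
ex = (C−B)/|BC| = (0.7117,0.7025); ey = (-0.7025,0.7117)
P = B + -1.24·ex + 2.35·ey = (-6.4944,0.2446)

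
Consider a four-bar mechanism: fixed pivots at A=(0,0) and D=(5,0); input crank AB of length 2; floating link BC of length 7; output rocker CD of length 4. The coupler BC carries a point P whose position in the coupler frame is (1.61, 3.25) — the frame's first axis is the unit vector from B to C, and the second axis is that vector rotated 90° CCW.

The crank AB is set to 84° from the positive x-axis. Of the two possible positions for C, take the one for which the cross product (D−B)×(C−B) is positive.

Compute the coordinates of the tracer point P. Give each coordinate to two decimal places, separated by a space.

1.12 5.50

A=(0,0), D=(5.00,0)
B = A + 2.00·(cos84°, sin84°) = (0.2091, 1.9890)
|BD| = 5.1874
circle(B,7.00) ∩ circle(D,4.00): a=5.7745, h=3.9567
  candidates: C₊=(7.0593,3.4292) cross=20.525; C₋=(4.0250,-3.8794) cross=-20.525
  mode + wants cross > 0 → take C=(7.0593,3.4292) (cross=20.525)
ex = (C−B)/|BC| = (0.9786,0.2057); ey = (-0.2057,0.9786)
P = B + 1.61·ex + 3.25·ey = (1.1160,5.5008)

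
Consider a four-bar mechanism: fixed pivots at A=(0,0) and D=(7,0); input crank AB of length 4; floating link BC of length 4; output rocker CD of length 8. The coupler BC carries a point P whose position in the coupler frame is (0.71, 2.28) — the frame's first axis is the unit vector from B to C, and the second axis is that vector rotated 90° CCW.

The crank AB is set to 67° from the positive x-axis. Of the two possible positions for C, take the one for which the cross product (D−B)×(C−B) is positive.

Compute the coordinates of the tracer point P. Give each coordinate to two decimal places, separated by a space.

A=(0,0), D=(7.00,0)
B = A + 4.00·(cos67°, sin67°) = (1.5629, 3.6820)
|BD| = 6.5665
circle(B,4.00) ∩ circle(D,8.00): a=-0.3717, h=3.9827
  candidates: C₊=(3.4884,7.1881) cross=26.152; C₋=(-0.9780,0.5927) cross=-26.152
  mode + wants cross > 0 → take C=(3.4884,7.1881) (cross=26.152)
ex = (C−B)/|BC| = (0.4814,0.8765); ey = (-0.8765,0.4814)
P = B + 0.71·ex + 2.28·ey = (-0.0938,5.4019)

-0.09 5.40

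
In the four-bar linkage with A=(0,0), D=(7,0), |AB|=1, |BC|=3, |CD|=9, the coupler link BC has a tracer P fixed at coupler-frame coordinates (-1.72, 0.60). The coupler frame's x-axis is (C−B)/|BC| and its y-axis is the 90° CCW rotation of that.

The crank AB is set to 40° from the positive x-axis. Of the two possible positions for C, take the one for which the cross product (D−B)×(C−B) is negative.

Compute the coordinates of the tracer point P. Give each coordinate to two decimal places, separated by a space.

2.58 0.78

A=(0,0), D=(7.00,0)
B = A + 1.00·(cos40°, sin40°) = (0.7660, 0.6428)
|BD| = 6.2670
circle(B,3.00) ∩ circle(D,9.00): a=-2.6109, h=1.4776
  candidates: C₊=(-1.6795,2.3804) cross=9.260; C₋=(-1.9826,-0.5593) cross=-9.260
  mode - wants cross < 0 → take C=(-1.9826,-0.5593) (cross=-9.260)
ex = (C−B)/|BC| = (-0.9162,-0.4007); ey = (0.4007,-0.9162)
P = B + -1.72·ex + 0.60·ey = (2.5823,0.7822)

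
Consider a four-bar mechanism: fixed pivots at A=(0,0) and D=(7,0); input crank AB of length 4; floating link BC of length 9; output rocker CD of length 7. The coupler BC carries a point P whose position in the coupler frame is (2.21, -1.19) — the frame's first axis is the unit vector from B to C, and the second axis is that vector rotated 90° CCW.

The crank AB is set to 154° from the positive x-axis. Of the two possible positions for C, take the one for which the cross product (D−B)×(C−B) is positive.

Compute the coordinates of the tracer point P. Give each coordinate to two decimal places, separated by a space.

A=(0,0), D=(7.00,0)
B = A + 4.00·(cos154°, sin154°) = (-3.5952, 1.7535)
|BD| = 10.7393
circle(B,9.00) ∩ circle(D,7.00): a=6.8595, h=5.8264
  candidates: C₊=(4.1236,6.3817) cross=62.572; C₋=(2.2210,-5.1148) cross=-62.572
  mode + wants cross > 0 → take C=(4.1236,6.3817) (cross=62.572)
ex = (C−B)/|BC| = (0.8576,0.5142); ey = (-0.5142,0.8576)
P = B + 2.21·ex + -1.19·ey = (-1.0878,1.8694)

-1.09 1.87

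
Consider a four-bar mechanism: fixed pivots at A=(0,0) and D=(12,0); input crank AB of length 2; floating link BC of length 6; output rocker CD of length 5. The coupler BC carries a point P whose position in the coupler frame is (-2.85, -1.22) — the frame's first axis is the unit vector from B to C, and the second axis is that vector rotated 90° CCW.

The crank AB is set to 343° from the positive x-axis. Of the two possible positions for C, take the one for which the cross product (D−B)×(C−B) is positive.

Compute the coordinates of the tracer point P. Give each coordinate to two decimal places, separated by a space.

-0.18 -2.87

A=(0,0), D=(12.00,0)
B = A + 2.00·(cos343°, sin343°) = (1.9126, -0.5847)
|BD| = 10.1043
circle(B,6.00) ∩ circle(D,5.00): a=5.5965, h=2.1632
  candidates: C₊=(7.3745,1.8987) cross=21.858; C₋=(7.6249,-2.4204) cross=-21.858
  mode + wants cross > 0 → take C=(7.3745,1.8987) (cross=21.858)
ex = (C−B)/|BC| = (0.9103,0.4139); ey = (-0.4139,0.9103)
P = B + -2.85·ex + -1.22·ey = (-0.1768,-2.8750)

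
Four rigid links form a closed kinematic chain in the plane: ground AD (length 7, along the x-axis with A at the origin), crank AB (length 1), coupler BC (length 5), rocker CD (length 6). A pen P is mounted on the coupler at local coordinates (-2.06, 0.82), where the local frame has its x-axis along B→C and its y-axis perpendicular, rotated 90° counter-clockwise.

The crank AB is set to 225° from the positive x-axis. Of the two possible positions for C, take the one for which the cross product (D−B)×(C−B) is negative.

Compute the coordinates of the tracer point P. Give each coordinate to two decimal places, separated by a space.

A=(0,0), D=(7.00,0)
B = A + 1.00·(cos225°, sin225°) = (-0.7071, -0.7071)
|BD| = 7.7395
circle(B,5.00) ∩ circle(D,6.00): a=3.1591, h=3.8756
  candidates: C₊=(2.0847,3.4409) cross=29.995; C₋=(2.7929,-4.2779) cross=-29.995
  mode - wants cross < 0 → take C=(2.7929,-4.2779) (cross=-29.995)
ex = (C−B)/|BC| = (0.7000,-0.7141); ey = (0.7141,0.7000)
P = B + -2.06·ex + 0.82·ey = (-1.5635,1.3380)

-1.56 1.34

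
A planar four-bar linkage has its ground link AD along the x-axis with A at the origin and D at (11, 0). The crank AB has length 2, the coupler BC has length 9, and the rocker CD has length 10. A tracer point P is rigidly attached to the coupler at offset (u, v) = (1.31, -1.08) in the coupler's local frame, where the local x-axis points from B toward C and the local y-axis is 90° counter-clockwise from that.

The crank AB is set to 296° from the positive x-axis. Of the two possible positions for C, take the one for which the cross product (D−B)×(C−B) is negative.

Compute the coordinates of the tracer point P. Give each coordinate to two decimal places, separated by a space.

0.83 -3.49

A=(0,0), D=(11.00,0)
B = A + 2.00·(cos296°, sin296°) = (0.8767, -1.7976)
|BD| = 10.2816
circle(B,9.00) ∩ circle(D,10.00): a=4.2168, h=7.9510
  candidates: C₊=(3.6385,6.7682) cross=81.749; C₋=(6.4187,-8.8889) cross=-81.749
  mode - wants cross < 0 → take C=(6.4187,-8.8889) (cross=-81.749)
ex = (C−B)/|BC| = (0.6158,-0.7879); ey = (0.7879,0.6158)
P = B + 1.31·ex + -1.08·ey = (0.8325,-3.4948)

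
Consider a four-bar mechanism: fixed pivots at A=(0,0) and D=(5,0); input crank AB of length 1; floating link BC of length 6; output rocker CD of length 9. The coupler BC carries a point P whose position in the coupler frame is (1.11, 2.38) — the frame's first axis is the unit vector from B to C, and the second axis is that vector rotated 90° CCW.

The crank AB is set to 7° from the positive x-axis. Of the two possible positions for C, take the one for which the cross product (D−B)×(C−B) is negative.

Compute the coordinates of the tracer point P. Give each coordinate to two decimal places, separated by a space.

A=(0,0), D=(5.00,0)
B = A + 1.00·(cos7°, sin7°) = (0.9925, 0.1219)
|BD| = 4.0093
circle(B,6.00) ∩ circle(D,9.00): a=-3.6073, h=4.7945
  candidates: C₊=(-2.4673,5.0238) cross=19.223; C₋=(-2.7588,-4.5608) cross=-19.223
  mode - wants cross < 0 → take C=(-2.7588,-4.5608) (cross=-19.223)
ex = (C−B)/|BC| = (-0.6252,-0.7804); ey = (0.7804,-0.6252)
P = B + 1.11·ex + 2.38·ey = (2.1560,-2.2325)

2.16 -2.23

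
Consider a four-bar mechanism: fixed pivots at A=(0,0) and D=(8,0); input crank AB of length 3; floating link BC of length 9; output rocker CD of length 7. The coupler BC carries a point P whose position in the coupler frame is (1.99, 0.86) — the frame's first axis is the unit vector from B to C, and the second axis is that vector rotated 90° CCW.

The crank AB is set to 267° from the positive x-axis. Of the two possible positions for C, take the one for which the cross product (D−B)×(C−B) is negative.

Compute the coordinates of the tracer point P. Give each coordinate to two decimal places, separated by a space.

A=(0,0), D=(8.00,0)
B = A + 3.00·(cos267°, sin267°) = (-0.1570, -2.9959)
|BD| = 8.6898
circle(B,9.00) ∩ circle(D,7.00): a=6.1861, h=6.5370
  candidates: C₊=(3.3962,5.2730) cross=56.805; C₋=(7.9035,-6.9993) cross=-56.805
  mode - wants cross < 0 → take C=(7.9035,-6.9993) (cross=-56.805)
ex = (C−B)/|BC| = (0.8956,-0.4448); ey = (0.4448,0.8956)
P = B + 1.99·ex + 0.86·ey = (2.0078,-3.1109)

2.01 -3.11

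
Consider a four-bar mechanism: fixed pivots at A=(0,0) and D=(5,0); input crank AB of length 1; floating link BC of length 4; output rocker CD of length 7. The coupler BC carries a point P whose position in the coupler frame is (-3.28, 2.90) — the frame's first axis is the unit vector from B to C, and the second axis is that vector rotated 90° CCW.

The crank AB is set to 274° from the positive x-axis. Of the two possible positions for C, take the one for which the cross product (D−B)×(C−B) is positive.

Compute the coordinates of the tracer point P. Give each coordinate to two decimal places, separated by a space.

A=(0,0), D=(5.00,0)
B = A + 1.00·(cos274°, sin274°) = (0.0698, -0.9976)
|BD| = 5.0302
circle(B,4.00) ∩ circle(D,7.00): a=-0.7651, h=3.9261
  candidates: C₊=(-1.4588,2.6989) cross=19.749; C₋=(0.0984,-4.9975) cross=-19.749
  mode + wants cross > 0 → take C=(-1.4588,2.6989) (cross=19.749)
ex = (C−B)/|BC| = (-0.3821,0.9241); ey = (-0.9241,-0.3821)
P = B + -3.28·ex + 2.90·ey = (-1.3567,-5.1368)

-1.36 -5.14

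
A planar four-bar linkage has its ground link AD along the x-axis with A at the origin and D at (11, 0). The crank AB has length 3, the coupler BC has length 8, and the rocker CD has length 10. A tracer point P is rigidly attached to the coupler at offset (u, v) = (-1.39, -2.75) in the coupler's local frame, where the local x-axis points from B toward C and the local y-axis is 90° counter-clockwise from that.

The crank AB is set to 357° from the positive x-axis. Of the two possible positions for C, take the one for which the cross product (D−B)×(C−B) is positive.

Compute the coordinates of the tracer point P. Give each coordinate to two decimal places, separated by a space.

5.41 -2.07

A=(0,0), D=(11.00,0)
B = A + 3.00·(cos357°, sin357°) = (2.9959, -0.1570)
|BD| = 8.0057
circle(B,8.00) ∩ circle(D,10.00): a=1.7544, h=7.8053
  candidates: C₊=(4.5969,7.6812) cross=62.486; C₋=(4.9030,-7.9264) cross=-62.486
  mode + wants cross > 0 → take C=(4.5969,7.6812) (cross=62.486)
ex = (C−B)/|BC| = (0.2001,0.9798); ey = (-0.9798,0.2001)
P = B + -1.39·ex + -2.75·ey = (5.4121,-2.0692)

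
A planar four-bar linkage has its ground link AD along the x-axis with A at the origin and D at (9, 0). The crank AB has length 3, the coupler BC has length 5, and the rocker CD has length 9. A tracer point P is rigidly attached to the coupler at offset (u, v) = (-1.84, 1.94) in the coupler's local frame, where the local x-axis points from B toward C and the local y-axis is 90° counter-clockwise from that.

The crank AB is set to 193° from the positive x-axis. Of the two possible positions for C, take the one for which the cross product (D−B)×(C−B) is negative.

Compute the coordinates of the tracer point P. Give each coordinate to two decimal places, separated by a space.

-3.07 1.99

A=(0,0), D=(9.00,0)
B = A + 3.00·(cos193°, sin193°) = (-2.9231, -0.6749)
|BD| = 11.9422
circle(B,5.00) ∩ circle(D,9.00): a=3.6265, h=3.4422
  candidates: C₊=(0.5030,2.9668) cross=41.107; C₋=(0.8921,-3.9066) cross=-41.107
  mode - wants cross < 0 → take C=(0.8921,-3.9066) (cross=-41.107)
ex = (C−B)/|BC| = (0.7630,-0.6464); ey = (0.6464,0.7630)
P = B + -1.84·ex + 1.94·ey = (-3.0732,1.9947)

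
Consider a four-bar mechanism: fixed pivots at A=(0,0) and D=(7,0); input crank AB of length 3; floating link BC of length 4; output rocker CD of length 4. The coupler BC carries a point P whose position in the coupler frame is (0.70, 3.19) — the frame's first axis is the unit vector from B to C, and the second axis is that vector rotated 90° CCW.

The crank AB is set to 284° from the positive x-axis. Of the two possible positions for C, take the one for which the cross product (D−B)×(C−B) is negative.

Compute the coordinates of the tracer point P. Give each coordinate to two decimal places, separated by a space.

A=(0,0), D=(7.00,0)
B = A + 3.00·(cos284°, sin284°) = (0.7258, -2.9109)
|BD| = 6.9166
circle(B,4.00) ∩ circle(D,4.00): a=3.4583, h=2.0100
  candidates: C₊=(3.0170,0.3679) cross=13.902; C₋=(4.7088,-3.2788) cross=-13.902
  mode - wants cross < 0 → take C=(4.7088,-3.2788) (cross=-13.902)
ex = (C−B)/|BC| = (0.9958,-0.0920); ey = (0.0920,0.9958)
P = B + 0.70·ex + 3.19·ey = (1.7162,0.2012)

1.72 0.20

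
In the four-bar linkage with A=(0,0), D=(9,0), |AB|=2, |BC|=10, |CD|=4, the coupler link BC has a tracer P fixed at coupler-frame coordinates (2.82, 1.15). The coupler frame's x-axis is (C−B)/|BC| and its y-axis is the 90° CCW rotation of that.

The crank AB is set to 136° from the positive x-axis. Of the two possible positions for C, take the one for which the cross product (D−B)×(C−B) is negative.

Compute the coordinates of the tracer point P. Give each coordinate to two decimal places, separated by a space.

A=(0,0), D=(9.00,0)
B = A + 2.00·(cos136°, sin136°) = (-1.4387, 1.3893)
|BD| = 10.5307
circle(B,10.00) ∩ circle(D,4.00): a=9.2537, h=3.7907
  candidates: C₊=(8.2342,3.9260) cross=39.919; C₋=(7.2340,-3.5891) cross=-39.919
  mode - wants cross < 0 → take C=(7.2340,-3.5891) (cross=-39.919)
ex = (C−B)/|BC| = (0.8673,-0.4978); ey = (0.4978,0.8673)
P = B + 2.82·ex + 1.15·ey = (1.5795,0.9828)

1.58 0.98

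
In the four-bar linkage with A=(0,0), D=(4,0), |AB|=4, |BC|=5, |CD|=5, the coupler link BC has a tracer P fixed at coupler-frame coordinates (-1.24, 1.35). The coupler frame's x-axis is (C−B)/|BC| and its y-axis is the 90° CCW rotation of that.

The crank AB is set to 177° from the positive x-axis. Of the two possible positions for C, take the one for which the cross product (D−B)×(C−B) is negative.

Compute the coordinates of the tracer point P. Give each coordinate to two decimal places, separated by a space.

-4.13 2.04

A=(0,0), D=(4.00,0)
B = A + 4.00·(cos177°, sin177°) = (-3.9945, 0.2093)
|BD| = 7.9973
circle(B,5.00) ∩ circle(D,5.00): a=3.9986, h=3.0018
  candidates: C₊=(0.0813,3.1055) cross=24.006; C₋=(-0.0758,-2.8961) cross=-24.006
  mode - wants cross < 0 → take C=(-0.0758,-2.8961) (cross=-24.006)
ex = (C−B)/|BC| = (0.7837,-0.6211); ey = (0.6211,0.7837)
P = B + -1.24·ex + 1.35·ey = (-4.1279,2.0375)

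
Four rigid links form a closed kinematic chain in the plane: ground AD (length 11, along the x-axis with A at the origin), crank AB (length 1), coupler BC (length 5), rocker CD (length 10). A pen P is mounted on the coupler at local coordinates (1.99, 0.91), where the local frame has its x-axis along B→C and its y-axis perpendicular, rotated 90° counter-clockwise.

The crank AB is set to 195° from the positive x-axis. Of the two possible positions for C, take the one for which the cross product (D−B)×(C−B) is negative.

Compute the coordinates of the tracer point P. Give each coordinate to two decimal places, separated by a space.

0.94 -1.33

A=(0,0), D=(11.00,0)
B = A + 1.00·(cos195°, sin195°) = (-0.9659, -0.2588)
|BD| = 11.9687
circle(B,5.00) ∩ circle(D,10.00): a=2.8512, h=4.1074
  candidates: C₊=(1.7958,3.9093) cross=49.160; C₋=(1.9734,-4.3036) cross=-49.160
  mode - wants cross < 0 → take C=(1.9734,-4.3036) (cross=-49.160)
ex = (C−B)/|BC| = (0.5879,-0.8090); ey = (0.8090,0.5879)
P = B + 1.99·ex + 0.91·ey = (0.9401,-1.3337)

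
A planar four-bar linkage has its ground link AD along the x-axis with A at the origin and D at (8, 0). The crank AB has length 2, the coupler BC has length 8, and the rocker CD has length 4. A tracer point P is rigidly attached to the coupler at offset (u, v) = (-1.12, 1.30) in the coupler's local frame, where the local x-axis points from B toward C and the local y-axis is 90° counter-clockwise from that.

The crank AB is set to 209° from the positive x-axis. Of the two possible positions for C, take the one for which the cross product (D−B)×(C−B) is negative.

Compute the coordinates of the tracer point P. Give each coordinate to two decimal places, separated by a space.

A=(0,0), D=(8.00,0)
B = A + 2.00·(cos209°, sin209°) = (-1.7492, -0.9696)
|BD| = 9.7973
circle(B,8.00) ∩ circle(D,4.00): a=7.3483, h=3.1626
  candidates: C₊=(5.2500,2.9047) cross=30.985; C₋=(5.8760,-3.3895) cross=-30.985
  mode - wants cross < 0 → take C=(5.8760,-3.3895) (cross=-30.985)
ex = (C−B)/|BC| = (0.9532,-0.3025); ey = (0.3025,0.9532)
P = B + -1.12·ex + 1.30·ey = (-2.4235,0.6083)

-2.42 0.61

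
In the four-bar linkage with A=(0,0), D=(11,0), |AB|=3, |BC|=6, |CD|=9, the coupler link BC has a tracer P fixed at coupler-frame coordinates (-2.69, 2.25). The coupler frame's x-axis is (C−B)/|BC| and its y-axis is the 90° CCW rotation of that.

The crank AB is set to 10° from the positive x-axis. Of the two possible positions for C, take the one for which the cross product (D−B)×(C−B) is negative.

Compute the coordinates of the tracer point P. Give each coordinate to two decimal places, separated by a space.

4.80 3.51

A=(0,0), D=(11.00,0)
B = A + 3.00·(cos10°, sin10°) = (2.9544, 0.5209)
|BD| = 8.0624
circle(B,6.00) ∩ circle(D,9.00): a=1.2405, h=5.8704
  candidates: C₊=(4.5716,6.2989) cross=47.329; C₋=(3.8130,-5.4173) cross=-47.329
  mode - wants cross < 0 → take C=(3.8130,-5.4173) (cross=-47.329)
ex = (C−B)/|BC| = (0.1431,-0.9897); ey = (0.9897,0.1431)
P = B + -2.69·ex + 2.25·ey = (4.7963,3.5052)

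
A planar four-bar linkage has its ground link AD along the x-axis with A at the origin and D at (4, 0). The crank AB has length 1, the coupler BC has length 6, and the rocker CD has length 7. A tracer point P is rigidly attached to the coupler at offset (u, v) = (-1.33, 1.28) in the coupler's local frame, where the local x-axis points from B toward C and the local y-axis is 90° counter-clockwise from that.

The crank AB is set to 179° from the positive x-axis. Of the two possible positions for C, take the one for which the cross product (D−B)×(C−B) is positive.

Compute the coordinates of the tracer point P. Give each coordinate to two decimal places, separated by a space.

A=(0,0), D=(4.00,0)
B = A + 1.00·(cos179°, sin179°) = (-0.9998, 0.0175)
|BD| = 4.9999
circle(B,6.00) ∩ circle(D,7.00): a=1.1999, h=5.8788
  candidates: C₊=(0.2206,5.8920) cross=29.393; C₋=(0.1795,-5.8655) cross=-29.393
  mode + wants cross > 0 → take C=(0.2206,5.8920) (cross=29.393)
ex = (C−B)/|BC| = (0.2034,0.9791); ey = (-0.9791,0.2034)
P = B + -1.33·ex + 1.28·ey = (-2.5236,-1.0244)

-2.52 -1.02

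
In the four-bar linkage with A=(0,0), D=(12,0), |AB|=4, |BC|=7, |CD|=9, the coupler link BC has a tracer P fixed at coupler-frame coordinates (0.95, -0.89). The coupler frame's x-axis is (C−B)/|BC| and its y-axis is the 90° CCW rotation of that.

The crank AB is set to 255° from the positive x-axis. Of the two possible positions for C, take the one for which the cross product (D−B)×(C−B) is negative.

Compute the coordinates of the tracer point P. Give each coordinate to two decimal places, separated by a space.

-0.45 -5.03

A=(0,0), D=(12.00,0)
B = A + 4.00·(cos255°, sin255°) = (-1.0353, -3.8637)
|BD| = 13.5958
circle(B,7.00) ∩ circle(D,9.00): a=5.6211, h=4.1717
  candidates: C₊=(3.1685,1.7335) cross=56.718; C₋=(5.5396,-6.2660) cross=-56.718
  mode - wants cross < 0 → take C=(5.5396,-6.2660) (cross=-56.718)
ex = (C−B)/|BC| = (0.9393,-0.3432); ey = (0.3432,0.9393)
P = B + 0.95·ex + -0.89·ey = (-0.4484,-5.0257)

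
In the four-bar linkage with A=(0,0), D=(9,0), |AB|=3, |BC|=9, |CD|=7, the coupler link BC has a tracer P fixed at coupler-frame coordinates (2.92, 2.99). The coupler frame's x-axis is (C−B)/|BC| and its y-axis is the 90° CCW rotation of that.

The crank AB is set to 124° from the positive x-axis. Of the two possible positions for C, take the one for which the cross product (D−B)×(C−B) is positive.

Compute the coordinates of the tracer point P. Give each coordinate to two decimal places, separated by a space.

A=(0,0), D=(9.00,0)
B = A + 3.00·(cos124°, sin124°) = (-1.6776, 2.4871)
|BD| = 10.9634
circle(B,9.00) ∩ circle(D,7.00): a=6.9411, h=5.7290
  candidates: C₊=(6.3822,6.4921) cross=62.809; C₋=(3.7829,-4.6671) cross=-62.809
  mode + wants cross > 0 → take C=(6.3822,6.4921) (cross=62.809)
ex = (C−B)/|BC| = (0.8955,0.4450); ey = (-0.4450,0.8955)
P = B + 2.92·ex + 2.99·ey = (-0.3932,6.4641)

-0.39 6.46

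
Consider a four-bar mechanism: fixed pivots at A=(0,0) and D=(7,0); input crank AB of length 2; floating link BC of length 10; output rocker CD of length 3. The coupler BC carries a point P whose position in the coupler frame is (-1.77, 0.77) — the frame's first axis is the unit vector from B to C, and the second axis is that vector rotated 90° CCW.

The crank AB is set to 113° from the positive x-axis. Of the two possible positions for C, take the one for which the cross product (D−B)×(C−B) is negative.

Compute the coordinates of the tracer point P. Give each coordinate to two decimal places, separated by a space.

A=(0,0), D=(7.00,0)
B = A + 2.00·(cos113°, sin113°) = (-0.7815, 1.8410)
|BD| = 7.9963
circle(B,10.00) ∩ circle(D,3.00): a=9.6883, h=2.4773
  candidates: C₊=(9.2169,2.0212) cross=19.809; C₋=(8.0762,-2.8003) cross=-19.809
  mode - wants cross < 0 → take C=(8.0762,-2.8003) (cross=-19.809)
ex = (C−B)/|BC| = (0.8858,-0.4641); ey = (0.4641,0.8858)
P = B + -1.77·ex + 0.77·ey = (-1.9919,3.3446)

-1.99 3.34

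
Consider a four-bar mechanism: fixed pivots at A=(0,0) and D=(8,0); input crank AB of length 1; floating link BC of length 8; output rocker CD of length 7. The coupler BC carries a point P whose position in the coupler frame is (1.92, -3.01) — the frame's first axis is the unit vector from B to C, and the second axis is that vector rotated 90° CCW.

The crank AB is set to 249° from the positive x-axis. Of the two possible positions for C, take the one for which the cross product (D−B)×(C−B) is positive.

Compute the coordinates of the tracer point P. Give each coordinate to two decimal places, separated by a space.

A=(0,0), D=(8.00,0)
B = A + 1.00·(cos249°, sin249°) = (-0.3584, -0.9336)
|BD| = 8.4103
circle(B,8.00) ∩ circle(D,7.00): a=5.0969, h=6.1661
  candidates: C₊=(4.0226,5.7602) cross=51.859; C₋=(5.3915,-6.4958) cross=-51.859
  mode + wants cross > 0 → take C=(4.0226,5.7602) (cross=51.859)
ex = (C−B)/|BC| = (0.5476,0.8367); ey = (-0.8367,0.5476)
P = B + 1.92·ex + -3.01·ey = (3.2116,-0.9754)

3.21 -0.98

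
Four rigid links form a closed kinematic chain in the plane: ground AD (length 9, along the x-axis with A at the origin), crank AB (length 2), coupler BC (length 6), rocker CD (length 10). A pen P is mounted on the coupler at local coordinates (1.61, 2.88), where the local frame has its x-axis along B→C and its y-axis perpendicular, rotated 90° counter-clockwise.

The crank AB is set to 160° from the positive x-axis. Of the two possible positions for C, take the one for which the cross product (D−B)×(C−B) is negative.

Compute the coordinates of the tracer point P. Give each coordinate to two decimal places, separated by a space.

1.39 0.22

A=(0,0), D=(9.00,0)
B = A + 2.00·(cos160°, sin160°) = (-1.8794, 0.6840)
|BD| = 10.9009
circle(B,6.00) ∩ circle(D,10.00): a=2.5149, h=5.4475
  candidates: C₊=(0.9724,5.9630) cross=59.383; C₋=(0.2887,-4.9105) cross=-59.383
  mode - wants cross < 0 → take C=(0.2887,-4.9105) (cross=-59.383)
ex = (C−B)/|BC| = (0.3613,-0.9324); ey = (0.9324,0.3613)
P = B + 1.61·ex + 2.88·ey = (1.3878,0.2235)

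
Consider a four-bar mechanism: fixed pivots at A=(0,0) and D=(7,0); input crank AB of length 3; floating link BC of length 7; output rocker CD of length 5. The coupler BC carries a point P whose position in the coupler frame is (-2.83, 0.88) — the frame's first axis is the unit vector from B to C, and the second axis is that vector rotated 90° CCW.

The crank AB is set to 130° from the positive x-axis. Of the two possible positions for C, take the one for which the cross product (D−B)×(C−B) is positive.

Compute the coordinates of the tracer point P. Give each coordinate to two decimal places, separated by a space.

A=(0,0), D=(7.00,0)
B = A + 3.00·(cos130°, sin130°) = (-1.9284, 2.2981)
|BD| = 9.2194
circle(B,7.00) ∩ circle(D,5.00): a=5.9113, h=3.7492
  candidates: C₊=(4.7309,4.4555) cross=34.565; C₋=(2.8618,-2.8062) cross=-34.565
  mode + wants cross > 0 → take C=(4.7309,4.4555) (cross=34.565)
ex = (C−B)/|BC| = (0.9513,0.3082); ey = (-0.3082,0.9513)
P = B + -2.83·ex + 0.88·ey = (-4.8918,2.2631)

-4.89 2.26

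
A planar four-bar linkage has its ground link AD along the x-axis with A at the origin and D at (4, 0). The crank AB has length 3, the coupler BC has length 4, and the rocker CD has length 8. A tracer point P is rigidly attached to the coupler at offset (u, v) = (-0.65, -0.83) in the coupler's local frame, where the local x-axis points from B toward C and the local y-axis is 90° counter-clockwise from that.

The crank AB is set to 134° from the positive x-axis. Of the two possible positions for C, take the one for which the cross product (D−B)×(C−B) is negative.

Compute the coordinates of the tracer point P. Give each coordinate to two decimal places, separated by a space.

A=(0,0), D=(4.00,0)
B = A + 3.00·(cos134°, sin134°) = (-2.0840, 2.1580)
|BD| = 6.4554
circle(B,4.00) ∩ circle(D,8.00): a=-0.4901, h=3.9699
  candidates: C₊=(-1.2188,6.0633) cross=25.627; C₋=(-3.8730,-1.4196) cross=-25.627
  mode - wants cross < 0 → take C=(-3.8730,-1.4196) (cross=-25.627)
ex = (C−B)/|BC| = (-0.4473,-0.8944); ey = (0.8944,-0.4473)
P = B + -0.65·ex + -0.83·ey = (-2.5356,3.1106)

-2.54 3.11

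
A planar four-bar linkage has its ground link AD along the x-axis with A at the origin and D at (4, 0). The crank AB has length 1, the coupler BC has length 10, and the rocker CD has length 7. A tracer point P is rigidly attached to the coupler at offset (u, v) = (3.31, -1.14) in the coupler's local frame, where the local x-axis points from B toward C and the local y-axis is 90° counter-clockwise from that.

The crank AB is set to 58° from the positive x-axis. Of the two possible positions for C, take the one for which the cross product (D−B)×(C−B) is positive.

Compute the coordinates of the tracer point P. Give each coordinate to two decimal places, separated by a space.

4.01 0.49

A=(0,0), D=(4.00,0)
B = A + 1.00·(cos58°, sin58°) = (0.5299, 0.8480)
|BD| = 3.5722
circle(B,10.00) ∩ circle(D,7.00): a=8.9246, h=4.5114
  candidates: C₊=(10.2703,3.1117) cross=16.116; C₋=(8.1283,-5.6530) cross=-16.116
  mode + wants cross > 0 → take C=(10.2703,3.1117) (cross=16.116)
ex = (C−B)/|BC| = (0.9740,0.2264); ey = (-0.2264,0.9740)
P = B + 3.31·ex + -1.14·ey = (4.0121,0.4869)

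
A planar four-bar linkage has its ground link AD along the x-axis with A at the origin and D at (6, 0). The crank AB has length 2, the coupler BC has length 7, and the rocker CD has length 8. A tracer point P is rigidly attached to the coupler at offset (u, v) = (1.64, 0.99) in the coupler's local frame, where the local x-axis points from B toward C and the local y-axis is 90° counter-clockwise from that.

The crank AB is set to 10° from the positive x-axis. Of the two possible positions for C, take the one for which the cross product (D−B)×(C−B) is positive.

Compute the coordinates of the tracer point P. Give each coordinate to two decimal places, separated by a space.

1.17 2.09

A=(0,0), D=(6.00,0)
B = A + 2.00·(cos10°, sin10°) = (1.9696, 0.3473)
|BD| = 4.0453
circle(B,7.00) ∩ circle(D,8.00): a=0.1687, h=6.9980
  candidates: C₊=(2.7384,7.3049) cross=28.309; C₋=(1.5369,-6.6393) cross=-28.309
  mode + wants cross > 0 → take C=(2.7384,7.3049) (cross=28.309)
ex = (C−B)/|BC| = (0.1098,0.9940); ey = (-0.9940,0.1098)
P = B + 1.64·ex + 0.99·ey = (1.1657,2.0861)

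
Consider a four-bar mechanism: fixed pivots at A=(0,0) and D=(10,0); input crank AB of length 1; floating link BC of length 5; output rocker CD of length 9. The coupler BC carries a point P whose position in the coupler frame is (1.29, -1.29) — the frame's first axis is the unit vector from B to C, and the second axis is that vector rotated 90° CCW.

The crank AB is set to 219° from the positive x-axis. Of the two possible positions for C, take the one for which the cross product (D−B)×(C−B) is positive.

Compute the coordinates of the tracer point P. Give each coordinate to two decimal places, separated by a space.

0.99 -0.18

A=(0,0), D=(10.00,0)
B = A + 1.00·(cos219°, sin219°) = (-0.7771, -0.6293)
|BD| = 10.7955
circle(B,5.00) ∩ circle(D,9.00): a=2.8041, h=4.1397
  candidates: C₊=(1.7808,3.6668) cross=44.690; C₋=(2.2635,-4.5985) cross=-44.690
  mode + wants cross > 0 → take C=(1.7808,3.6668) (cross=44.690)
ex = (C−B)/|BC| = (0.5116,0.8592); ey = (-0.8592,0.5116)
P = B + 1.29·ex + -1.29·ey = (0.9912,-0.1809)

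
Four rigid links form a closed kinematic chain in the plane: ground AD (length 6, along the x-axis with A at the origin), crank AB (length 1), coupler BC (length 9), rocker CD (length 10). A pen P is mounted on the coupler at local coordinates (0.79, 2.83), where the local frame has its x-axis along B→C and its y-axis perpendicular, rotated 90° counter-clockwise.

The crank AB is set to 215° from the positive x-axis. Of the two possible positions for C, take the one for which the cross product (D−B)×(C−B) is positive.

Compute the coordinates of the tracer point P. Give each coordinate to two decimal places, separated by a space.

-3.51 0.61

A=(0,0), D=(6.00,0)
B = A + 1.00·(cos215°, sin215°) = (-0.8192, -0.5736)
|BD| = 6.8432
circle(B,9.00) ∩ circle(D,10.00): a=2.0334, h=8.7673
  candidates: C₊=(0.4722,8.3333) cross=59.997; C₋=(1.9419,-9.1396) cross=-59.997
  mode + wants cross > 0 → take C=(0.4722,8.3333) (cross=59.997)
ex = (C−B)/|BC| = (0.1435,0.9897); ey = (-0.9897,0.1435)
P = B + 0.79·ex + 2.83·ey = (-3.5065,0.6143)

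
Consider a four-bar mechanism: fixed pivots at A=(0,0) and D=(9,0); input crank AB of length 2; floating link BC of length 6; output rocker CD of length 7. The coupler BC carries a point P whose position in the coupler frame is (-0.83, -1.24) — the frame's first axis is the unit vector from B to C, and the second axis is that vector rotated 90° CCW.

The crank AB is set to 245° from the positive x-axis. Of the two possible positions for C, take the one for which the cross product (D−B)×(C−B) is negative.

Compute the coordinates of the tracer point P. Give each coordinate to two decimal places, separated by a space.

A=(0,0), D=(9.00,0)
B = A + 2.00·(cos245°, sin245°) = (-0.8452, -1.8126)
|BD| = 10.0107
circle(B,6.00) ∩ circle(D,7.00): a=4.3560, h=4.1261
  candidates: C₊=(2.6917,3.0340) cross=41.305; C₋=(4.1859,-5.0818) cross=-41.305
  mode - wants cross < 0 → take C=(4.1859,-5.0818) (cross=-41.305)
ex = (C−B)/|BC| = (0.8385,-0.5449); ey = (0.5449,0.8385)
P = B + -0.83·ex + -1.24·ey = (-2.2168,-2.4002)

-2.22 -2.40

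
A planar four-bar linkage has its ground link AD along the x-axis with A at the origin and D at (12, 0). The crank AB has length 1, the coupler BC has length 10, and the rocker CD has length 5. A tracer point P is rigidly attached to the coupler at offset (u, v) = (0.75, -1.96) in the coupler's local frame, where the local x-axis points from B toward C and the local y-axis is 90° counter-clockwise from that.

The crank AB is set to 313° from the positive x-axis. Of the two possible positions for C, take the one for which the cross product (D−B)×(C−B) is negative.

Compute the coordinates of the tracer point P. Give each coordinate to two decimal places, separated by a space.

0.63 -2.83

A=(0,0), D=(12.00,0)
B = A + 1.00·(cos313°, sin313°) = (0.6820, -0.7314)
|BD| = 11.3416
circle(B,10.00) ∩ circle(D,5.00): a=8.9772, h=4.4056
  candidates: C₊=(9.3564,4.2440) cross=49.967; C₋=(9.9246,-4.5489) cross=-49.967
  mode - wants cross < 0 → take C=(9.9246,-4.5489) (cross=-49.967)
ex = (C−B)/|BC| = (0.9243,-0.3818); ey = (0.3818,0.9243)
P = B + 0.75·ex + -1.96·ey = (0.6269,-2.8292)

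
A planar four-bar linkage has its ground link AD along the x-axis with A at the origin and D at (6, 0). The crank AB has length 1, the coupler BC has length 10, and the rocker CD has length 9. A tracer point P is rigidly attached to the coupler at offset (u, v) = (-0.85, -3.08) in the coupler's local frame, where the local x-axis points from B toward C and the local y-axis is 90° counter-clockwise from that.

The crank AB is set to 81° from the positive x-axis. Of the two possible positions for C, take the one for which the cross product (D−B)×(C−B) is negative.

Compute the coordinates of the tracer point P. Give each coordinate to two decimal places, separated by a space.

-3.04 0.87

A=(0,0), D=(6.00,0)
B = A + 1.00·(cos81°, sin81°) = (0.1564, 0.9877)
|BD| = 5.9264
circle(B,10.00) ∩ circle(D,9.00): a=4.5662, h=8.8966
  candidates: C₊=(6.1415,8.9989) cross=52.725; C₋=(3.1761,-8.5455) cross=-52.725
  mode - wants cross < 0 → take C=(3.1761,-8.5455) (cross=-52.725)
ex = (C−B)/|BC| = (0.3020,-0.9533); ey = (0.9533,0.3020)
P = B + -0.85·ex + -3.08·ey = (-3.0365,0.8680)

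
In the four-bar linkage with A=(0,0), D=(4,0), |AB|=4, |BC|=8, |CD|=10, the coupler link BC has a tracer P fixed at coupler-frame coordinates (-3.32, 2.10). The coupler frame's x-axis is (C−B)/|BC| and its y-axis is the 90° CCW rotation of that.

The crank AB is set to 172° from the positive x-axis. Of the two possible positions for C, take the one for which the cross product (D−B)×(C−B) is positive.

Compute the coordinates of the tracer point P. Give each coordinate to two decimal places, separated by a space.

-6.92 -2.03

A=(0,0), D=(4.00,0)
B = A + 4.00·(cos172°, sin172°) = (-3.9611, 0.5567)
|BD| = 7.9805
circle(B,8.00) ∩ circle(D,10.00): a=1.7348, h=7.8096
  candidates: C₊=(-1.6858,8.2263) cross=62.325; C₋=(-2.7753,-7.3549) cross=-62.325
  mode + wants cross > 0 → take C=(-1.6858,8.2263) (cross=62.325)
ex = (C−B)/|BC| = (0.2844,0.9587); ey = (-0.9587,0.2844)
P = B + -3.32·ex + 2.10·ey = (-6.9186,-2.0289)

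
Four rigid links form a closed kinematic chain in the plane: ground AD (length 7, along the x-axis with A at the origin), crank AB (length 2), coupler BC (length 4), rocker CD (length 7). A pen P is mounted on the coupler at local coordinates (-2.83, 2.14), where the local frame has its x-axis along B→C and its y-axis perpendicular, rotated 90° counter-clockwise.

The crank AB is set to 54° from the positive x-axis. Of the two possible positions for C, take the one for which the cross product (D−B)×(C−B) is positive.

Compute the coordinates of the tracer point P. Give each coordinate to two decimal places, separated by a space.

-1.79 -0.32

A=(0,0), D=(7.00,0)
B = A + 2.00·(cos54°, sin54°) = (1.1756, 1.6180)
|BD| = 6.0450
circle(B,4.00) ∩ circle(D,7.00): a=0.2930, h=3.9893
  candidates: C₊=(2.5256,5.3833) cross=24.115; C₋=(0.3901,-2.3041) cross=-24.115
  mode + wants cross > 0 → take C=(2.5256,5.3833) (cross=24.115)
ex = (C−B)/|BC| = (0.3375,0.9413); ey = (-0.9413,0.3375)
P = B + -2.83·ex + 2.14·ey = (-1.7940,-0.3236)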